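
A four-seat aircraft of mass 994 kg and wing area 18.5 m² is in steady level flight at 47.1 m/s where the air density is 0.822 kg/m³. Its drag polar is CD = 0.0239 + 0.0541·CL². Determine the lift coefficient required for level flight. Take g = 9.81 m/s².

CL = 0.578

In steady level flight, lift balances weight: W = mg = 994 × 9.81 = 9751.1 N.
q = ½ρv² = ½ × 0.822 × 47.1² = 911.8 Pa.
Required CL = L/(qS) = 9751.1/(911.8·18.5) = 0.5781.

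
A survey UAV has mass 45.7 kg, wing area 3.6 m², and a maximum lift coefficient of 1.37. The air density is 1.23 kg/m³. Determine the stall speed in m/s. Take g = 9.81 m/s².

Stall occurs when L = W at CL,max. W = mg = 45.7 × 9.81 = 448.3 N.
From L = ½ρV²S·CL,max = W: V_stall = √(2W/(ρSCL,max)) = √(2·448.3/(1.23·3.6·1.37))
V_stall = √147.8 = 12.2 m/s

V_stall = 12.2 m/s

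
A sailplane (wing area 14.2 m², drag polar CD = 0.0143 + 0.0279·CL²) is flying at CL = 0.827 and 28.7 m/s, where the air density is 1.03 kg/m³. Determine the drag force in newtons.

CD = 0.0143 + 0.0279 × 0.827² = 0.03338
D = ½ρv²S·CD = ½ × 1.03 × 28.7² × 14.2 × 0.03338 = 201 N

D = 201 N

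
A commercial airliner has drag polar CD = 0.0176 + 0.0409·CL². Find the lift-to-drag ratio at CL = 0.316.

L/D = 14.6

CD = 0.0176 + 0.0409 × 0.316² = 0.02168
L/D = CL/CD = 0.316 / 0.02168 = 14.6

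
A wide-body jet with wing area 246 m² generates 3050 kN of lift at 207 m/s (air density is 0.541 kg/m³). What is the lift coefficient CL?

From L = ½ρv²S·CL, rearranging gives CL = 2L/(ρv²S).
CL = 2 × 3.05×10^6 / (0.541 × 207² × 246) = 1.07

CL = 1.07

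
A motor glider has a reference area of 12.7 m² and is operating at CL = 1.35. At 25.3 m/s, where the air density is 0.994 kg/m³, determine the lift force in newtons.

L = 5450 N

Dynamic pressure q = ½ρv² = ½ × 0.994 × 25.3² = 318.1 Pa.
L = q·S·CL = 318.1 × 12.7 × 1.35 = 5450 N ≈ 5.45 kN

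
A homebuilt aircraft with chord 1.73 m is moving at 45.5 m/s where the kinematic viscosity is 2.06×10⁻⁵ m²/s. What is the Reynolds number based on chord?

Re = v·c/ν = 45.5 × 1.73 / (2.06×10⁻⁵) = 3.82×10^6

Re = 3.82×10^6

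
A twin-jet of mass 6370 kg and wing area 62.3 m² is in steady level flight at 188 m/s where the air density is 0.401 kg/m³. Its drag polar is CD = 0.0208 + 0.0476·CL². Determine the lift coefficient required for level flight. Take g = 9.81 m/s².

CL = 0.142

Level flight ⇒ L = W = m·g = 6370 × 9.81 = 62490 N.
Dynamic pressure q = 0.5 × 0.401 × 188² = 7086 Pa.
Required CL = L/(qS) = 62490/(7086·62.3) = 0.1415.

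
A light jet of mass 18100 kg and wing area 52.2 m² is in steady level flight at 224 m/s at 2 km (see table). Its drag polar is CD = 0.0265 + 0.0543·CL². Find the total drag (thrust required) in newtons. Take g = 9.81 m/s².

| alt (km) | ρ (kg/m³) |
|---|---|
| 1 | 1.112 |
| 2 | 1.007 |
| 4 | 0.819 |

At 2 km, from the table: ρ = 1.007 kg/m³.
In steady level flight, lift balances weight: W = mg = 18100 × 9.81 = 1.7756×10^5 N.
q = ½ρv² = ½ × 1.007 × 224² = 25260 Pa.
CL = W/(q·S) = 1.7756×10^5 / (25260 × 52.2) = 0.1346.
CD = 0.0265 + 0.0543 × 0.1346² = 0.02748.
D = q·S·CD = 25260 × 52.2 × 0.02748 = 36250 N

D = 36200 N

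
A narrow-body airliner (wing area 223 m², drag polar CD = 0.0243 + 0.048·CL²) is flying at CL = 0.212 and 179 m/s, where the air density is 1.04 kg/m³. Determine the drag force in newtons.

CD = 0.0243 + 0.048 × 0.212² = 0.02646
D = ½ρv²S·CD = ½ × 1.04 × 179² × 223 × 0.02646 = 98300 N

D = 98300 N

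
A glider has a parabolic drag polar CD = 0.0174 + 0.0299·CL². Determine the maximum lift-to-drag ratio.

For CD = CD0 + K·CL², (L/D)max occurs at CL* = √(CD0/K) and equals 1/(2√(K·CD0)).
(L/D)max = 1/(2√(0.0299 × 0.0174)) = 1/(2 × 0.02281) = 21.9

(L/D)max = 21.9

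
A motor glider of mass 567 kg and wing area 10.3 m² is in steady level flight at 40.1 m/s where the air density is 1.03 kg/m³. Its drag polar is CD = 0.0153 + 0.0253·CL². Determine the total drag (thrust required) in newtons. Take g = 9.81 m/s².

Weight W = mg = 567 × 9.81 = 5562.3 N; in level flight L = W.
Dynamic pressure q = 0.5 × 1.03 × 40.1² = 828.1 Pa.
CL = 2W/(ρv²S) = 2×5562.3/(1.03×40.1²×10.3) = 0.6521.
CD = 0.0153 + 0.0253 × 0.6521² = 0.02606.
D = q·S·CD = 828.1 × 10.3 × 0.02606 = 222.3 N

D = 222 N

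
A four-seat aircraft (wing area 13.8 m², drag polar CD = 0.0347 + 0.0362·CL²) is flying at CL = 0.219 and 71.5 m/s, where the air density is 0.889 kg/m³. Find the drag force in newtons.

D = 1140 N

CD = 0.0347 + 0.0362 × 0.219² = 0.03644
D = ½ρv²S·CD = ½ × 0.889 × 71.5² × 13.8 × 0.03644 = 1140 N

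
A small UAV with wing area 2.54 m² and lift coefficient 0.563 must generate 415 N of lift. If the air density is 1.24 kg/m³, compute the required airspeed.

L = ½ρv²S·CL ⇒ v = √(2L/(ρ·S·CL))
v = √(2 × 415 / (1.24 × 2.54 × 0.563)) = √468.1 = 21.6 m/s

v = 21.6 m/s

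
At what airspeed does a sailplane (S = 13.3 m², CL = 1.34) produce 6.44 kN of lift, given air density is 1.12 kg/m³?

v = 25.4 m/s

L = ½ρv²S·CL ⇒ v = √(2L/(ρ·S·CL))
v = √(2 × 6440 / (1.12 × 13.3 × 1.34)) = √645.3 = 25.4 m/s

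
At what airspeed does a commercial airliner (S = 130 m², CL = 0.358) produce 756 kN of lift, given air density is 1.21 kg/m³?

v = 164 m/s

L = ½ρv²S·CL ⇒ v = √(2L/(ρ·S·CL))
v = √(2 × 7.56×10^5 / (1.21 × 130 × 0.358)) = √26850 = 164 m/s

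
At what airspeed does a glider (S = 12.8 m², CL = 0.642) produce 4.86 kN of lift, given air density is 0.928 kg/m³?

v = 35.7 m/s

L = ½ρv²S·CL ⇒ v = √(2L/(ρ·S·CL))
v = √(2 × 4860 / (0.928 × 12.8 × 0.642)) = √1275 = 35.7 m/s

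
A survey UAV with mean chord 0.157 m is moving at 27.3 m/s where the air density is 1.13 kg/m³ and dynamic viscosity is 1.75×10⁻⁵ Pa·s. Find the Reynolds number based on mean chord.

Re = 2.77×10^5

Re = ρ·v·c/μ = 1.13 × 27.3 × 0.157 / (1.75×10⁻⁵) = 2.77×10^5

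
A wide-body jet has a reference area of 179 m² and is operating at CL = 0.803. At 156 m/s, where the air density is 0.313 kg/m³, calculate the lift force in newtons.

Dynamic pressure q = ½ρv² = ½ × 0.313 × 156² = 3809 Pa.
L = q·S·CL = 3809 × 179 × 0.803 = 5.47×10^5 N ≈ 547 kN

L = 5.47×10^5 N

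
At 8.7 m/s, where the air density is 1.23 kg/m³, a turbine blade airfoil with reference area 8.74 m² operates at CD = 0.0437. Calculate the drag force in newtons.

D = ½ρv²S·CD = ½ × 1.23 × 8.7² × 8.74 × 0.0437 = 17.8 N

D = 17.8 N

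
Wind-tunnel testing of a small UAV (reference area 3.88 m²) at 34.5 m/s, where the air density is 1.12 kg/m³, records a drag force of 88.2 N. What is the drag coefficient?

CD = 0.0341

From D = ½ρv²S·CD, rearranging gives CD = 2D/(ρv²S).
CD = 2 × 88.2 / (1.12 × 34.5² × 3.88) = 0.0341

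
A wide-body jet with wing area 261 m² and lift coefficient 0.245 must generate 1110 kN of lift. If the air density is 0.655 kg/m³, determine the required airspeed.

L = ½ρv²S·CL ⇒ v = √(2L/(ρ·S·CL))
v = √(2 × 1.11×10^6 / (0.655 × 261 × 0.245)) = √53000 = 230 m/s

v = 230 m/s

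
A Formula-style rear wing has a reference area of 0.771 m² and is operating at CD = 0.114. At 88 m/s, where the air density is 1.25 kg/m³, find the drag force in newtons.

D = ½ρv²S·CD = ½ × 1.25 × 88² × 0.771 × 0.114 = 425 N

D = 425 N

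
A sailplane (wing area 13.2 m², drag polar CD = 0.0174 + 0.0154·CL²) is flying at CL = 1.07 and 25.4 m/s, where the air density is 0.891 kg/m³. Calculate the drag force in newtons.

D = 133 N

CD = 0.0174 + 0.0154 × 1.07² = 0.03503
D = ½ρv²S·CD = ½ × 0.891 × 25.4² × 13.2 × 0.03503 = 133 N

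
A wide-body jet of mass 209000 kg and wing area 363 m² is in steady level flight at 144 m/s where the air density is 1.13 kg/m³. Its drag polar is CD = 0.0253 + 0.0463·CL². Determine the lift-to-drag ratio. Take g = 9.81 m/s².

L/D = 13.4

Level flight ⇒ L = W = m·g = 209000 × 9.81 = 2.0503×10^6 N.
Dynamic pressure q = 0.5 × 1.13 × 144² = 11720 Pa.
CL = W/(q·S) = 2.0503×10^6 / (11720 × 363) = 0.4821.
CD = 0.0253 + 0.0463 × 0.4821² = 0.03606.
L/D = CL/CD = 0.4821 / 0.03606 = 13.4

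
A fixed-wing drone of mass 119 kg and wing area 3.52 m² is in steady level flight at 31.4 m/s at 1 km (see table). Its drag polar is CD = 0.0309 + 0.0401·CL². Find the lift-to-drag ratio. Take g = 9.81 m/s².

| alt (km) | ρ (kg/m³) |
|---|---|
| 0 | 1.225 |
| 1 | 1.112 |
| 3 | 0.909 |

L/D = 13.3

At 1 km, from the table: ρ = 1.112 kg/m³.
Weight W = mg = 119 × 9.81 = 1167.4 N; in level flight L = W.
q = ½ρv² = ½ × 1.112 × 31.4² = 548.2 Pa.
CL = W/(q·S) = 1167.4 / (548.2 × 3.52) = 0.605.
CD = 0.0309 + 0.0401 × 0.605² = 0.04558.
L/D = CL/CD = 0.605 / 0.04558 = 13.3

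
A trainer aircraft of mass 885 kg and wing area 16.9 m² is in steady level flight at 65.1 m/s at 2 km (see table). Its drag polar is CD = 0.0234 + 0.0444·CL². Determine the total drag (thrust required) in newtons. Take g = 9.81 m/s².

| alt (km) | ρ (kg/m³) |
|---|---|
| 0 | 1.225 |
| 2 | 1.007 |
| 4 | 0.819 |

At 2 km, from the table: ρ = 1.007 kg/m³.
Level flight ⇒ L = W = m·g = 885 × 9.81 = 8681.9 N.
Dynamic pressure q = 0.5 × 1.007 × 65.1² = 2134 Pa.
CL = W/(q·S) = 8681.9 / (2134 × 16.9) = 0.2407.
CD = 0.0234 + 0.0444 × 0.2407² = 0.02597.
D = q·S·CD = 2134 × 16.9 × 0.02597 = 936.7 N

D = 937 N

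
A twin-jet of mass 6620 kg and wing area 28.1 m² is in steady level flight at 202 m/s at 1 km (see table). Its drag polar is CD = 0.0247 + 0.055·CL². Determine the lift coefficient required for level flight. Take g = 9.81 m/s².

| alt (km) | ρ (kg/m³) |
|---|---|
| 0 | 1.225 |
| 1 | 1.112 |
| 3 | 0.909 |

At 1 km, from the table: ρ = 1.112 kg/m³.
In steady level flight, lift balances weight: W = mg = 6620 × 9.81 = 64942 N.
q = ½ρv² = ½ × 1.112 × 202² = 22690 Pa.
CL = W/(q·S) = 64942 / (22690 × 28.1) = 0.1019.

CL = 0.102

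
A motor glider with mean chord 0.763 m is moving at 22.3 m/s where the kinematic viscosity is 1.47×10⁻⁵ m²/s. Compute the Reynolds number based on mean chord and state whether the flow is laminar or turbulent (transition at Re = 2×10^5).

Re = 1.16×10^6 (turbulent)

Re = v·c/ν = 22.3 × 0.763 / (1.47×10⁻⁵) = 1.16×10^6
Since 1.16×10^6 > 2×10^5, the flow is turbulent.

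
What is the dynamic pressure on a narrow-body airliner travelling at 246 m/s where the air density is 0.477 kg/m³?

q = 14400 Pa

q = ½ρv² = ½ × 0.477 × 246² = 14400 Pa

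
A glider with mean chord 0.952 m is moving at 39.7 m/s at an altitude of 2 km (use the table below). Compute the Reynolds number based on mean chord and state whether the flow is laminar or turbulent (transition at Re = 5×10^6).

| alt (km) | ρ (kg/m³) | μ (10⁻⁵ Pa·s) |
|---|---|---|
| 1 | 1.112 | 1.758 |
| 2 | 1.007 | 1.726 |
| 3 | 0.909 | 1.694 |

Re = 2.21×10^6 (laminar)

At 2 km, from the table: ρ = 1.007 kg/m³, μ = 1.726×10⁻⁵ Pa·s.
Re = ρ·v·c/μ = 1.007 × 39.7 × 0.952 / (1.726×10⁻⁵) = 2.21×10^6
Since 2.21×10^6 < 5×10^6, the flow is laminar.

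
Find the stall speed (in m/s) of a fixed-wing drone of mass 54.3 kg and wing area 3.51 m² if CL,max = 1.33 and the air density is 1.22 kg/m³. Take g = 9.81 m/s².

V_stall = 13.7 m/s

Weight W = mg = 54.3 × 9.81 = 532.7 N.
From L = ½ρV²S·CL,max = W: V_stall = √(2W/(ρSCL,max)) = √(2·532.7/(1.22·3.51·1.33))
V_stall = √187.1 = 13.7 m/s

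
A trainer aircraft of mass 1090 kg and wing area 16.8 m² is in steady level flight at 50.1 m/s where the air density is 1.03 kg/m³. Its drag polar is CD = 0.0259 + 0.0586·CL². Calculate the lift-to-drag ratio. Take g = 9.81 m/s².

Level flight ⇒ L = W = m·g = 1090 × 9.81 = 10693 N.
Dynamic pressure q = 0.5 × 1.03 × 50.1² = 1293 Pa.
Required CL = L/(qS) = 10693/(1293·16.8) = 0.4924.
CD = 0.0259 + 0.0586 × 0.4924² = 0.04011.
L/D = CL/CD = 0.4924 / 0.04011 = 12.3

L/D = 12.3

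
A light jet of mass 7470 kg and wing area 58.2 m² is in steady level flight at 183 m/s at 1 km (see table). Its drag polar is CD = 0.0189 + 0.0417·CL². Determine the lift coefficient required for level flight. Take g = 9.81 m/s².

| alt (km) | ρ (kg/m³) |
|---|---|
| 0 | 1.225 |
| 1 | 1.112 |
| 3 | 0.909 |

At 1 km, from the table: ρ = 1.112 kg/m³.
Weight W = mg = 7470 × 9.81 = 73281 N; in level flight L = W.
Dynamic pressure q = 0.5 × 1.112 × 183² = 18620 Pa.
CL = W/(q·S) = 73281 / (18620 × 58.2) = 0.06762.

CL = 0.0676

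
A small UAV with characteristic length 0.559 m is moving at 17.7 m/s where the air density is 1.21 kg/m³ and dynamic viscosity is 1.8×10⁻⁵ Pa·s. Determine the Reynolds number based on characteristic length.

Re = 6.65×10^5

Re = ρ·v·c/μ = 1.21 × 17.7 × 0.559 / (1.8×10⁻⁵) = 6.65×10^5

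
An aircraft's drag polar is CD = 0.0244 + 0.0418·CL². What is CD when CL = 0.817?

CD = 0.0523

CD = 0.0244 + 0.0418 × 0.817² = 0.0244 + 0.0279 = 0.0523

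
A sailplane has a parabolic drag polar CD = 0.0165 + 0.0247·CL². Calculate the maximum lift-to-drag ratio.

For CD = CD0 + K·CL², (L/D)max occurs at CL* = √(CD0/K) and equals 1/(2√(K·CD0)).
(L/D)max = 1/(2√(0.0247 × 0.0165)) = 1/(2 × 0.02019) = 24.8

(L/D)max = 24.8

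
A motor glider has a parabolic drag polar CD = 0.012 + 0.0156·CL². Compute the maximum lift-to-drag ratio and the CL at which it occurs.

For CD = CD0 + K·CL², (L/D)max occurs at CL* = √(CD0/K) and equals 1/(2√(K·CD0)).
(L/D)max = 1/(2√(0.0156 × 0.012)) = 1/(2 × 0.01368) = 36.5
CL* = √(0.012/0.0156) = 0.877

(L/D)max = 36.5, at CL = 0.877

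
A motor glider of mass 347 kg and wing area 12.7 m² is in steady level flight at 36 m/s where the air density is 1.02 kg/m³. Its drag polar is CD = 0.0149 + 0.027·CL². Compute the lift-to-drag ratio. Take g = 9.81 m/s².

In steady level flight, lift balances weight: W = mg = 347 × 9.81 = 3404.1 N.
Dynamic pressure q = 0.5 × 1.02 × 36² = 661 Pa.
Required CL = L/(qS) = 3404.1/(661·12.7) = 0.4055.
CD = 0.0149 + 0.027 × 0.4055² = 0.01934.
L/D = CL/CD = 0.4055 / 0.01934 = 21

L/D = 21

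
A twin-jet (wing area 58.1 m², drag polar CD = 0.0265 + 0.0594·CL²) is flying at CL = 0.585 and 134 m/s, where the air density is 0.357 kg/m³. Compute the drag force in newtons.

CD = 0.0265 + 0.0594 × 0.585² = 0.04683
D = ½ρv²S·CD = ½ × 0.357 × 134² × 58.1 × 0.04683 = 8720 N

D = 8720 N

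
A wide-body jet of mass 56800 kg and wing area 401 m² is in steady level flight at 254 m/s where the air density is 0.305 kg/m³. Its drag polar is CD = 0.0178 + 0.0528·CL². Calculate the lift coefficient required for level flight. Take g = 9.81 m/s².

CL = 0.141

Weight W = mg = 56800 × 9.81 = 5.5721×10^5 N; in level flight L = W.
Dynamic pressure q = 0.5 × 0.305 × 254² = 9839 Pa.
Required CL = L/(qS) = 5.5721×10^5/(9839·401) = 0.1412.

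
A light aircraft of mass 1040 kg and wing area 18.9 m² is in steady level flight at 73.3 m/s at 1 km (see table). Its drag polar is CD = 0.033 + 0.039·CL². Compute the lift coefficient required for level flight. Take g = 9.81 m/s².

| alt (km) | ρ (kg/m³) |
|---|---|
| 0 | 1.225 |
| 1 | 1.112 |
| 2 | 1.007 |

At 1 km, from the table: ρ = 1.112 kg/m³.
In steady level flight, lift balances weight: W = mg = 1040 × 9.81 = 10202 N.
Dynamic pressure q = 0.5 × 1.112 × 73.3² = 2987 Pa.
CL = W/(q·S) = 10202 / (2987 × 18.9) = 0.1807.

CL = 0.181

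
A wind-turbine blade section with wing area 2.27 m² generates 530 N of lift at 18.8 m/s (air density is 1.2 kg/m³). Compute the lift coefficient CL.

CL = 1.1

From L = ½ρv²S·CL, rearranging gives CL = 2L/(ρv²S).
CL = 2 × 530 / (1.2 × 18.8² × 2.27) = 1.1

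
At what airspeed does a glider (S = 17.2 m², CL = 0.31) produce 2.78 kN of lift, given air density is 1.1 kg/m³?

L = ½ρv²S·CL ⇒ v = √(2L/(ρ·S·CL))
v = √(2 × 2780 / (1.1 × 17.2 × 0.31)) = √948 = 30.8 m/s

v = 30.8 m/s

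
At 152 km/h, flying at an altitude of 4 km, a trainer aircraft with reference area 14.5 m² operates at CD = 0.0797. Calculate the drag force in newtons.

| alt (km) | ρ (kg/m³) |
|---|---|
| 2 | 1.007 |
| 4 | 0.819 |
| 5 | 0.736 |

At 4 km, from the table: ρ = 0.819 kg/m³.
Convert speed: v = 152 km/h ÷ 3.6 = 42.22 m/s.
D = ½ρv²S·CD = ½ × 0.819 × 42.22² × 14.5 × 0.0797 = 844 N

D = 844 N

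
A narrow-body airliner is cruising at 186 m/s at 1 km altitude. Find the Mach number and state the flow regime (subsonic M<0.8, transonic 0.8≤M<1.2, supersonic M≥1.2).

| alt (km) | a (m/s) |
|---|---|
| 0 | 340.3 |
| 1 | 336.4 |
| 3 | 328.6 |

At 1 km, from the table: a = 336.4 m/s.
M = v/a = 186 / 336.4 = 0.553
M = 0.553 → subsonic.

M = 0.553 (subsonic)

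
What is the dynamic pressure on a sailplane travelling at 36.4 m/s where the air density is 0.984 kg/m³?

q = 652 Pa

q = ½ρv² = ½ × 0.984 × 36.4² = 652 Pa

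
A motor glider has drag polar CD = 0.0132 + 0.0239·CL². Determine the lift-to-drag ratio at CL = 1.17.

L/D = 25.5

CD = 0.0132 + 0.0239 × 1.17² = 0.04592
L/D = CL/CD = 1.17 / 0.04592 = 25.5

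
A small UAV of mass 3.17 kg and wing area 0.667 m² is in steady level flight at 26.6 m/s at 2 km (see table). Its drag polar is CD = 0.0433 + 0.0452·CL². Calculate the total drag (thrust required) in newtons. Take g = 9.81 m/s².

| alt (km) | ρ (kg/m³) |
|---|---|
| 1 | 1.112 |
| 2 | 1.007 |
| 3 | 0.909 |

D = 10.5 N

At 2 km, from the table: ρ = 1.007 kg/m³.
Weight W = mg = 3.17 × 9.81 = 31.098 N; in level flight L = W.
q = ½ρv² = ½ × 1.007 × 26.6² = 356.3 Pa.
Required CL = L/(qS) = 31.098/(356.3·0.667) = 0.1309.
CD = 0.0433 + 0.0452 × 0.1309² = 0.04407.
D = q·S·CD = 356.3 × 0.667 × 0.04407 = 10.47 N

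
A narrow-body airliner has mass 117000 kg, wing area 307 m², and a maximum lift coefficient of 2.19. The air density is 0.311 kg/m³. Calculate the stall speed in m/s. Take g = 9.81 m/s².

V_stall = 105 m/s

Stall occurs when L = W at CL,max. W = mg = 117000 × 9.81 = 1.148×10^6 N.
V_stall = √(2W/(ρ·S·CL,max)) = √(2 × 1.148×10^6 / (0.311 × 307 × 2.19))
V_stall = √10980 = 105 m/s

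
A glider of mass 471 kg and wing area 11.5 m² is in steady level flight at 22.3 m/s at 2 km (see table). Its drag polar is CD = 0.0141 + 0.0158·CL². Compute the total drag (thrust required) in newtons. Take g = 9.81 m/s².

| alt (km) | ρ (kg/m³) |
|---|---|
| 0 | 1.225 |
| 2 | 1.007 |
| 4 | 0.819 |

At 2 km, from the table: ρ = 1.007 kg/m³.
In steady level flight, lift balances weight: W = mg = 471 × 9.81 = 4620.5 N.
Dynamic pressure q = 0.5 × 1.007 × 22.3² = 250.4 Pa.
Required CL = L/(qS) = 4620.5/(250.4·11.5) = 1.605.
CD = 0.0141 + 0.0158 × 1.605² = 0.05478.
D = q·S·CD = 250.4 × 11.5 × 0.05478 = 157.7 N

D = 158 N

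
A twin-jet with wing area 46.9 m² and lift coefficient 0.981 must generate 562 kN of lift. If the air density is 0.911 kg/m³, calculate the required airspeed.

v = 164 m/s

L = ½ρv²S·CL ⇒ v = √(2L/(ρ·S·CL))
v = √(2 × 5.62×10^5 / (0.911 × 46.9 × 0.981)) = √26820 = 164 m/s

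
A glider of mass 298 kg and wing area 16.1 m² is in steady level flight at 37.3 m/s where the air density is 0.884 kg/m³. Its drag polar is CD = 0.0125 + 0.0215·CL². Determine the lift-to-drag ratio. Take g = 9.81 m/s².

In steady level flight, lift balances weight: W = mg = 298 × 9.81 = 2923.4 N.
Dynamic pressure q = 0.5 × 0.884 × 37.3² = 615 Pa.
CL = W/(q·S) = 2923.4 / (615 × 16.1) = 0.2953.
CD = 0.0125 + 0.0215 × 0.2953² = 0.01437.
L/D = CL/CD = 0.2953 / 0.01437 = 20.5

L/D = 20.5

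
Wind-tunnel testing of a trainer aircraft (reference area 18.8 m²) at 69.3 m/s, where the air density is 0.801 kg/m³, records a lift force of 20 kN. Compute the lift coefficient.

From L = ½ρv²S·CL, rearranging gives CL = 2L/(ρv²S).
CL = 2 × 20000 / (0.801 × 69.3² × 18.8) = 0.553

CL = 0.553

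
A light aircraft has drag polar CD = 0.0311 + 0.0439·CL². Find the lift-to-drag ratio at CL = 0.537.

CD = 0.0311 + 0.0439 × 0.537² = 0.04376
L/D = CL/CD = 0.537 / 0.04376 = 12.3

L/D = 12.3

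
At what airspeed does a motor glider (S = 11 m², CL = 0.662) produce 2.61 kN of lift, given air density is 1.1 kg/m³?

L = ½ρv²S·CL ⇒ v = √(2L/(ρ·S·CL))
v = √(2 × 2610 / (1.1 × 11 × 0.662)) = √651.7 = 25.5 m/s

v = 25.5 m/s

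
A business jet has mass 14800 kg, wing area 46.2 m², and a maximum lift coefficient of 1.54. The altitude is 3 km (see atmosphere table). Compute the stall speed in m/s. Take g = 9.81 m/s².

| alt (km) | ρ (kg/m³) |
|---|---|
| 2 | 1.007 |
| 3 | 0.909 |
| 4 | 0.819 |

At 3 km, from the table: ρ = 0.909 kg/m³.
Stall occurs when L = W at CL,max. W = mg = 14800 × 9.81 = 1.452×10^5 N.
V_stall = √(2W/(ρ·S·CL,max)) = √(2 × 1.452×10^5 / (0.909 × 46.2 × 1.54))
V_stall = √4490 = 67 m/s

V_stall = 67 m/s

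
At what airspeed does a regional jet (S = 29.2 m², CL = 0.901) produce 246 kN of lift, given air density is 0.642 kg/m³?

v = 171 m/s

L = ½ρv²S·CL ⇒ v = √(2L/(ρ·S·CL))
v = √(2 × 2.46×10^5 / (0.642 × 29.2 × 0.901)) = √29130 = 171 m/s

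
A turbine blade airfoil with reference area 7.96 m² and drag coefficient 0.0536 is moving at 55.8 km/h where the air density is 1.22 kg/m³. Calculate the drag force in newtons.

D = 62.5 N

Convert speed: v = 55.8 km/h ÷ 3.6 = 15.5 m/s.
D = ½ρv²S·CD = ½ × 1.22 × 15.5² × 7.96 × 0.0536 = 62.5 N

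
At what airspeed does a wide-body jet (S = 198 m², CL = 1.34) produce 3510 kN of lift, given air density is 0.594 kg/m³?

v = 211 m/s

L = ½ρv²S·CL ⇒ v = √(2L/(ρ·S·CL))
v = √(2 × 3.51×10^6 / (0.594 × 198 × 1.34)) = √44540 = 211 m/s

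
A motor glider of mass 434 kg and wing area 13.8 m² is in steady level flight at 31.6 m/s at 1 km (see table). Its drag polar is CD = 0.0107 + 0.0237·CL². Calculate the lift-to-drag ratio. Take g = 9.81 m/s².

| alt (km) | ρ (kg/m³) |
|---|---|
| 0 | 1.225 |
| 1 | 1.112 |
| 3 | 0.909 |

L/D = 30.8

At 1 km, from the table: ρ = 1.112 kg/m³.
In steady level flight, lift balances weight: W = mg = 434 × 9.81 = 4257.5 N.
q = ½ρv² = ½ × 1.112 × 31.6² = 555.2 Pa.
CL = W/(q·S) = 4257.5 / (555.2 × 13.8) = 0.5557.
CD = 0.0107 + 0.0237 × 0.5557² = 0.01802.
L/D = CL/CD = 0.5557 / 0.01802 = 30.8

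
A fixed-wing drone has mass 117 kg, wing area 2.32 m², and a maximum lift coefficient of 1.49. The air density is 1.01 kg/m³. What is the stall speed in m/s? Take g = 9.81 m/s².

At stall, lift equals weight: L = W = m·g = 117 × 9.81 = 1148 N.
V_stall = √(2W/(ρ·S·CL,max)) = √(2 × 1148 / (1.01 × 2.32 × 1.49))
V_stall = √657.5 = 25.6 m/s

V_stall = 25.6 m/s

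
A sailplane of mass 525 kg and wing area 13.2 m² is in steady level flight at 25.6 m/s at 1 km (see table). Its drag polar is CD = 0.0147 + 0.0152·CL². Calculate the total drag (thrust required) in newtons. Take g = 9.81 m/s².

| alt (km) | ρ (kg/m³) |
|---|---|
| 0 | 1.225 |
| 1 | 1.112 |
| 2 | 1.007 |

D = 155 N

At 1 km, from the table: ρ = 1.112 kg/m³.
Level flight ⇒ L = W = m·g = 525 × 9.81 = 5150.2 N.
Dynamic pressure q = 0.5 × 1.112 × 25.6² = 364.4 Pa.
CL = 2W/(ρv²S) = 2×5150.2/(1.112×25.6²×13.2) = 1.071.
CD = 0.0147 + 0.0152 × 1.071² = 0.03213.
D = q·S·CD = 364.4 × 13.2 × 0.03213 = 154.5 N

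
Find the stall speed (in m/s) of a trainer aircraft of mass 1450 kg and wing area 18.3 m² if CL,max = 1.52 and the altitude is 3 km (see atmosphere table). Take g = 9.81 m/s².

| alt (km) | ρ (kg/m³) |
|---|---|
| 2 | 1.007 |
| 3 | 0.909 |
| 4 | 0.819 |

At 3 km, from the table: ρ = 0.909 kg/m³.
Stall occurs when L = W at CL,max. W = mg = 1450 × 9.81 = 14220 N.
V_stall = √(2W/(ρ·S·CL,max)) = √(2 × 14220 / (0.909 × 18.3 × 1.52))
V_stall = √1125 = 33.5 m/s

V_stall = 33.5 m/s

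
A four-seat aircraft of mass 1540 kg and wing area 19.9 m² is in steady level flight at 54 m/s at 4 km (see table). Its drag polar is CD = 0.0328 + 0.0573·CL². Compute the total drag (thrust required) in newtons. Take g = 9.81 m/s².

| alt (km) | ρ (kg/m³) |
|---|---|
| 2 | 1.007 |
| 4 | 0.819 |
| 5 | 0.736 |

At 4 km, from the table: ρ = 0.819 kg/m³.
Level flight ⇒ L = W = m·g = 1540 × 9.81 = 15107 N.
q = ½ρv² = ½ × 0.819 × 54² = 1194 Pa.
Required CL = L/(qS) = 15107/(1194·19.9) = 0.6358.
CD = 0.0328 + 0.0573 × 0.6358² = 0.05596.
D = q·S·CD = 1194 × 19.9 × 0.05596 = 1330 N

D = 1330 N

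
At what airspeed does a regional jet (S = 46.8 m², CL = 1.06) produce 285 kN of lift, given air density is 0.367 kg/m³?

v = 177 m/s

L = ½ρv²S·CL ⇒ v = √(2L/(ρ·S·CL))
v = √(2 × 2.85×10^5 / (0.367 × 46.8 × 1.06)) = √31310 = 177 m/s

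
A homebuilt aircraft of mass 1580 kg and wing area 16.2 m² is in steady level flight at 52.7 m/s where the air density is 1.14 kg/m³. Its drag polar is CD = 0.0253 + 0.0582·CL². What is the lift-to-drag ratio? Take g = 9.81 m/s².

Level flight ⇒ L = W = m·g = 1580 × 9.81 = 15500 N.
q = ½ρv² = ½ × 1.14 × 52.7² = 1583 Pa.
Required CL = L/(qS) = 15500/(1583·16.2) = 0.6044.
CD = 0.0253 + 0.0582 × 0.6044² = 0.04656.
L/D = CL/CD = 0.6044 / 0.04656 = 13

L/D = 13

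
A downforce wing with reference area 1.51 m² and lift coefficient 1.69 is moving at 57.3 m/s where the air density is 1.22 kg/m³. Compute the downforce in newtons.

L = 5110 N

L = ½ρv²S·CL = ½ × 1.22 × 57.3² × 1.51 × 1.69 = 5110 N ≈ 5.11 kN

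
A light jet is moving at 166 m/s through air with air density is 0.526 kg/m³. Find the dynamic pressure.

q = ½ρv² = ½ × 0.526 × 166² = 7250 Pa

q = 7250 Pa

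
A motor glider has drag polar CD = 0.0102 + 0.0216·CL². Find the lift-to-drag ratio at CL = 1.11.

L/D = 30.2

CD = 0.0102 + 0.0216 × 1.11² = 0.03681
L/D = CL/CD = 1.11 / 0.03681 = 30.2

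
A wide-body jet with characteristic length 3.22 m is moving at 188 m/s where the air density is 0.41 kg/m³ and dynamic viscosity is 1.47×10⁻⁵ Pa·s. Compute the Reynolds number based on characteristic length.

Re = 1.69×10^7

Re = ρ·v·c/μ = 0.41 × 188 × 3.22 / (1.47×10⁻⁵) = 1.69×10^7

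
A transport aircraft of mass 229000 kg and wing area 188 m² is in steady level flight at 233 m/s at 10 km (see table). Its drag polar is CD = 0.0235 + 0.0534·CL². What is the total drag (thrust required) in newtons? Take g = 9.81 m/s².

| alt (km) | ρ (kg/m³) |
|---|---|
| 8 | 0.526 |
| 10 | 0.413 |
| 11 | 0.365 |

At 10 km, from the table: ρ = 0.413 kg/m³.
In steady level flight, lift balances weight: W = mg = 229000 × 9.81 = 2.2465×10^6 N.
q = ½ρv² = ½ × 0.413 × 233² = 11210 Pa.
CL = W/(q·S) = 2.2465×10^6 / (11210 × 188) = 1.066.
CD = 0.0235 + 0.0534 × 1.066² = 0.08417.
D = q·S·CD = 11210 × 188 × 0.08417 = 1.774×10^5 N

D = 1.77×10^5 N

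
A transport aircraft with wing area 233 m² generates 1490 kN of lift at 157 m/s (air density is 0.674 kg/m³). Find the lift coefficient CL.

From L = ½ρv²S·CL, rearranging gives CL = 2L/(ρv²S).
CL = 2 × 1.49×10^6 / (0.674 × 157² × 233) = 0.77

CL = 0.77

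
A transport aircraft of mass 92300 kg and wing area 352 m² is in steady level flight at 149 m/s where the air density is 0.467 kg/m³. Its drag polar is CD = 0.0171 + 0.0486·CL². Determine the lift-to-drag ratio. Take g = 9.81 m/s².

Weight W = mg = 92300 × 9.81 = 9.0546×10^5 N; in level flight L = W.
Dynamic pressure q = 0.5 × 0.467 × 149² = 5184 Pa.
CL = W/(q·S) = 9.0546×10^5 / (5184 × 352) = 0.4962.
CD = 0.0171 + 0.0486 × 0.4962² = 0.02907.
L/D = CL/CD = 0.4962 / 0.02907 = 17.1

L/D = 17.1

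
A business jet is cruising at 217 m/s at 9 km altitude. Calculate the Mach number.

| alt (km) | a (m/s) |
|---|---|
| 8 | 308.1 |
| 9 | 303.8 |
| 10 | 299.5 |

At 9 km, from the table: a = 303.8 m/s.
M = v/a = 217 / 303.8 = 0.714

M = 0.714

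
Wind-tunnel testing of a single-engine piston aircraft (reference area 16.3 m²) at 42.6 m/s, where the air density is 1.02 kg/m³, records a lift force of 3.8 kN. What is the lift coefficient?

CL = 0.252

From L = ½ρv²S·CL, rearranging gives CL = 2L/(ρv²S).
CL = 2 × 3800 / (1.02 × 42.6² × 16.3) = 0.252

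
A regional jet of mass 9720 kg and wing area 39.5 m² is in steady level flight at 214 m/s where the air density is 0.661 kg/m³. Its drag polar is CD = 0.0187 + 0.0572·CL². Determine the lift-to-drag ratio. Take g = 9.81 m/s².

In steady level flight, lift balances weight: W = mg = 9720 × 9.81 = 95353 N.
Dynamic pressure q = 0.5 × 0.661 × 214² = 15140 Pa.
CL = W/(q·S) = 95353 / (15140 × 39.5) = 0.1595.
CD = 0.0187 + 0.0572 × 0.1595² = 0.02016.
L/D = CL/CD = 0.1595 / 0.02016 = 7.91

L/D = 7.91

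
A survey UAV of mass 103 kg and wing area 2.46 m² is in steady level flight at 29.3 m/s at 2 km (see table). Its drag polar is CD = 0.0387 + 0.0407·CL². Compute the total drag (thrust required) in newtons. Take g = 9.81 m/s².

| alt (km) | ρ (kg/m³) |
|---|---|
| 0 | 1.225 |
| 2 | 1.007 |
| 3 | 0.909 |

D = 80.2 N

At 2 km, from the table: ρ = 1.007 kg/m³.
Level flight ⇒ L = W = m·g = 103 × 9.81 = 1010.4 N.
Dynamic pressure q = 0.5 × 1.007 × 29.3² = 432.2 Pa.
CL = W/(q·S) = 1010.4 / (432.2 × 2.46) = 0.9502.
CD = 0.0387 + 0.0407 × 0.9502² = 0.07545.
D = q·S·CD = 432.2 × 2.46 × 0.07545 = 80.23 N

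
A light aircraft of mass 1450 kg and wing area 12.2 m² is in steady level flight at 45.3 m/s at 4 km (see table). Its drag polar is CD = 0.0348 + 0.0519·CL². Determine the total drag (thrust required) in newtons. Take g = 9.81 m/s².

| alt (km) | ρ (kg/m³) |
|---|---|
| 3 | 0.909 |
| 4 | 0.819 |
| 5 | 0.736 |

D = 1380 N

At 4 km, from the table: ρ = 0.819 kg/m³.
In steady level flight, lift balances weight: W = mg = 1450 × 9.81 = 14224 N.
q = ½ρv² = ½ × 0.819 × 45.3² = 840.3 Pa.
CL = W/(q·S) = 14224 / (840.3 × 12.2) = 1.387.
CD = 0.0348 + 0.0519 × 1.387² = 0.1347.
D = q·S·CD = 840.3 × 12.2 × 0.1347 = 1381 N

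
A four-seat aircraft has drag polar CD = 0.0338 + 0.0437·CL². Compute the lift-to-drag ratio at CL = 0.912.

L/D = 13

CD = 0.0338 + 0.0437 × 0.912² = 0.07015
L/D = CL/CD = 0.912 / 0.07015 = 13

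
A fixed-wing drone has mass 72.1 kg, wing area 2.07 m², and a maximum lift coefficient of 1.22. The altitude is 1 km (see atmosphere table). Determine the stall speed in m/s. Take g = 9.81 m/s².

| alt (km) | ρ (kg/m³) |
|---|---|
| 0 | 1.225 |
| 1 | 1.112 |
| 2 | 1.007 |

V_stall = 22.4 m/s

At 1 km, from the table: ρ = 1.112 kg/m³.
Weight W = mg = 72.1 × 9.81 = 707.3 N.
V_stall = √(2W/(ρ·S·CL,max)) = √(2 × 707.3 / (1.112 × 2.07 × 1.22))
V_stall = √503.7 = 22.4 m/s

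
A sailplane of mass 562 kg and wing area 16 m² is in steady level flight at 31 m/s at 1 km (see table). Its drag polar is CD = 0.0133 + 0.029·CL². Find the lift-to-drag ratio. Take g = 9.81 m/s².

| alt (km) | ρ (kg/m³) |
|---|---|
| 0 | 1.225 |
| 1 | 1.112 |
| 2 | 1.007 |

L/D = 25.4

At 1 km, from the table: ρ = 1.112 kg/m³.
Level flight ⇒ L = W = m·g = 562 × 9.81 = 5513.2 N.
Dynamic pressure q = 0.5 × 1.112 × 31² = 534.3 Pa.
CL = 2W/(ρv²S) = 2×5513.2/(1.112×31²×16) = 0.6449.
CD = 0.0133 + 0.029 × 0.6449² = 0.02536.
L/D = CL/CD = 0.6449 / 0.02536 = 25.4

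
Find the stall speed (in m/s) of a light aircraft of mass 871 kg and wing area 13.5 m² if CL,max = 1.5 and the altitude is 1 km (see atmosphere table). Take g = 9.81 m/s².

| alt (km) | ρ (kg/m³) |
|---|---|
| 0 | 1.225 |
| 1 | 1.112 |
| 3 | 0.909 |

V_stall = 27.5 m/s

At 1 km, from the table: ρ = 1.112 kg/m³.
Weight W = mg = 871 × 9.81 = 8545 N.
From L = ½ρV²S·CL,max = W: V_stall = √(2W/(ρSCL,max)) = √(2·8545/(1.112·13.5·1.5))
V_stall = √758.9 = 27.5 m/s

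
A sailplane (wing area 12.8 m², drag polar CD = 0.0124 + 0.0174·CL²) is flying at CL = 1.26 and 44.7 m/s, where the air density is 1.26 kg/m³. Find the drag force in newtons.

CD = 0.0124 + 0.0174 × 1.26² = 0.04002
D = ½ρv²S·CD = ½ × 1.26 × 44.7² × 12.8 × 0.04002 = 645 N

D = 645 N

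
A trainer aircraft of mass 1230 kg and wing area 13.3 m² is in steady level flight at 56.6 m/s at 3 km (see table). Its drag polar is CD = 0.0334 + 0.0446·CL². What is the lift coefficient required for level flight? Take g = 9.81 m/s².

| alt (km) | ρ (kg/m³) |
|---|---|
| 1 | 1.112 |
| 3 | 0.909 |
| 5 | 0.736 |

CL = 0.623

At 3 km, from the table: ρ = 0.909 kg/m³.
Weight W = mg = 1230 × 9.81 = 12066 N; in level flight L = W.
q = ½ρv² = ½ × 0.909 × 56.6² = 1456 Pa.
CL = W/(q·S) = 12066 / (1456 × 13.3) = 0.6231.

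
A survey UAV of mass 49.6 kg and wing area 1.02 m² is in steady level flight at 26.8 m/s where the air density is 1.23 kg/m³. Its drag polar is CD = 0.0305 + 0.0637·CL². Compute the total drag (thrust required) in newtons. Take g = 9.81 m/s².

D = 47.2 N

Weight W = mg = 49.6 × 9.81 = 486.58 N; in level flight L = W.
q = ½ρv² = ½ × 1.23 × 26.8² = 441.7 Pa.
CL = 2W/(ρv²S) = 2×486.58/(1.23×26.8²×1.02) = 1.08.
CD = 0.0305 + 0.0637 × 1.08² = 0.1048.
D = q·S·CD = 441.7 × 1.02 × 0.1048 = 47.21 N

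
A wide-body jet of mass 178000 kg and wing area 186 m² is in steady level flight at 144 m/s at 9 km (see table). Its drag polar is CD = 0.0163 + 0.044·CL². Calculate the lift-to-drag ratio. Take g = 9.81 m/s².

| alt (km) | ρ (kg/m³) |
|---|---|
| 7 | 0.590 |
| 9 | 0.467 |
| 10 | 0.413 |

L/D = 10.7

At 9 km, from the table: ρ = 0.467 kg/m³.
Level flight ⇒ L = W = m·g = 178000 × 9.81 = 1.7462×10^6 N.
Dynamic pressure q = 0.5 × 0.467 × 144² = 4842 Pa.
CL = 2W/(ρv²S) = 2×1.7462×10^6/(0.467×144²×186) = 1.939.
CD = 0.0163 + 0.044 × 1.939² = 0.1817.
L/D = CL/CD = 1.939 / 0.1817 = 10.7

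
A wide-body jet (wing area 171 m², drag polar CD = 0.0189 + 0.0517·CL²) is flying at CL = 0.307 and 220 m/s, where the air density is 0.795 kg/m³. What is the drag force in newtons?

CD = 0.0189 + 0.0517 × 0.307² = 0.02377
D = ½ρv²S·CD = ½ × 0.795 × 220² × 171 × 0.02377 = 78200 N

D = 78200 N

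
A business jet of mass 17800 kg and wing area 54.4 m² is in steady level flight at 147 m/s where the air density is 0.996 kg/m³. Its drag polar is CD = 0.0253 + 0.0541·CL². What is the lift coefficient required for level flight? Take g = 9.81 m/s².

CL = 0.298

In steady level flight, lift balances weight: W = mg = 17800 × 9.81 = 1.7462×10^5 N.
Dynamic pressure q = 0.5 × 0.996 × 147² = 10760 Pa.
Required CL = L/(qS) = 1.7462×10^5/(10760·54.4) = 0.2983.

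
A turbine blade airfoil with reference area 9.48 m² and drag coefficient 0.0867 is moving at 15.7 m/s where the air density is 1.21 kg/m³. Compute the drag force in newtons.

D = 123 N

Dynamic pressure q = ½ρv² = ½ × 1.21 × 15.7² = 149.1 Pa.
D = q·S·CD = 149.1 × 9.48 × 0.0867 = 123 N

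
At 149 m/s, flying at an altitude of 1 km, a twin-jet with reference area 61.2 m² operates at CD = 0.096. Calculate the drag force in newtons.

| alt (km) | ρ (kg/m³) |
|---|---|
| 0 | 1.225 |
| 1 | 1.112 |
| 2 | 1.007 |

D = 72500 N

At 1 km, from the table: ρ = 1.112 kg/m³.
Dynamic pressure q = ½ρv² = ½ × 1.112 × 149² = 12340 Pa.
D = q·S·CD = 12340 × 61.2 × 0.096 = 72500 N ≈ 72.5 kN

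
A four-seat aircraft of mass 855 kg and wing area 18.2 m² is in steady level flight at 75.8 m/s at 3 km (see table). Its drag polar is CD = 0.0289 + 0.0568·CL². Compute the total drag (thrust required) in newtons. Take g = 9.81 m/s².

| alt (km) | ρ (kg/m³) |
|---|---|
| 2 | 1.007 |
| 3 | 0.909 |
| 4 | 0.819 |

D = 1460 N

At 3 km, from the table: ρ = 0.909 kg/m³.
Weight W = mg = 855 × 9.81 = 8387.6 N; in level flight L = W.
Dynamic pressure q = 0.5 × 0.909 × 75.8² = 2611 Pa.
Required CL = L/(qS) = 8387.6/(2611·18.2) = 0.1765.
CD = 0.0289 + 0.0568 × 0.1765² = 0.03067.
D = q·S·CD = 2611 × 18.2 × 0.03067 = 1458 N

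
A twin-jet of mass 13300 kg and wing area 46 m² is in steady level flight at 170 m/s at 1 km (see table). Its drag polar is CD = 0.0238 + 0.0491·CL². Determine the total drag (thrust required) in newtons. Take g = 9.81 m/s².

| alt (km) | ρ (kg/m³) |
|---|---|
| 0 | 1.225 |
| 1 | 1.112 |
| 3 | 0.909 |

D = 18700 N

At 1 km, from the table: ρ = 1.112 kg/m³.
Weight W = mg = 13300 × 9.81 = 1.3047×10^5 N; in level flight L = W.
q = ½ρv² = ½ × 1.112 × 170² = 16070 Pa.
Required CL = L/(qS) = 1.3047×10^5/(16070·46) = 0.1765.
CD = 0.0238 + 0.0491 × 0.1765² = 0.02533.
D = q·S·CD = 16070 × 46 × 0.02533 = 18720 N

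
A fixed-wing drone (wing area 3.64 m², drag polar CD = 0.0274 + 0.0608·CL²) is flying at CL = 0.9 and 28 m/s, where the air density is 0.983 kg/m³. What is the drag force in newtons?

CD = 0.0274 + 0.0608 × 0.9² = 0.07665
D = ½ρv²S·CD = ½ × 0.983 × 28² × 3.64 × 0.07665 = 108 N

D = 108 N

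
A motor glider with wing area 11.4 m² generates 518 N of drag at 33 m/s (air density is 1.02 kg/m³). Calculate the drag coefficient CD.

From D = ½ρv²S·CD, rearranging gives CD = 2D/(ρv²S).
CD = 2 × 518 / (1.02 × 33² × 11.4) = 0.0818

CD = 0.0818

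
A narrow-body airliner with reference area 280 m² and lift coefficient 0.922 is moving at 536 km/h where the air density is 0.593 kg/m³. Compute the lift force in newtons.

L = 1.7×10^6 N

Convert speed: v = 536 km/h ÷ 3.6 = 148.9 m/s.
L = ½ρv²S·CL = ½ × 0.593 × 148.9² × 280 × 0.922 = 1.7×10^6 N ≈ 1700 kN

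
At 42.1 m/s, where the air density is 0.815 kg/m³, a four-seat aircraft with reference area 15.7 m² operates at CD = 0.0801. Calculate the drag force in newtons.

D = ½ρv²S·CD = ½ × 0.815 × 42.1² × 15.7 × 0.0801 = 908 N

D = 908 N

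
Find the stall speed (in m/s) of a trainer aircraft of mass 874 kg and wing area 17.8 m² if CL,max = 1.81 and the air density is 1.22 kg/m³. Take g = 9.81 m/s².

At stall, lift equals weight: L = W = m·g = 874 × 9.81 = 8574 N.
From L = ½ρV²S·CL,max = W: V_stall = √(2W/(ρSCL,max)) = √(2·8574/(1.22·17.8·1.81))
V_stall = √436.3 = 20.9 m/s

V_stall = 20.9 m/s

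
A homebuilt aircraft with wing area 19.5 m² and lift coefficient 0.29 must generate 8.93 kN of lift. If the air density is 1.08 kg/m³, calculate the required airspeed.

L = ½ρv²S·CL ⇒ v = √(2L/(ρ·S·CL))
v = √(2 × 8930 / (1.08 × 19.5 × 0.29)) = √2924 = 54.1 m/s

v = 54.1 m/s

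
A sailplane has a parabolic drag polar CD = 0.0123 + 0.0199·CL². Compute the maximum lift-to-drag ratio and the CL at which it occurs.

For CD = CD0 + K·CL², (L/D)max occurs at CL* = √(CD0/K) and equals 1/(2√(K·CD0)).
(L/D)max = 1/(2√(0.0199 × 0.0123)) = 1/(2 × 0.01565) = 32
CL* = √(0.0123/0.0199) = 0.786

(L/D)max = 32, at CL = 0.786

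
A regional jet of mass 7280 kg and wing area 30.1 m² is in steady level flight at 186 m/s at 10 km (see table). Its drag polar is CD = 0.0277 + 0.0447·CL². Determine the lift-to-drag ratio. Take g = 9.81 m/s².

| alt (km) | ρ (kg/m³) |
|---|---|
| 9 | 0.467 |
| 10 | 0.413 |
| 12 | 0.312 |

At 10 km, from the table: ρ = 0.413 kg/m³.
In steady level flight, lift balances weight: W = mg = 7280 × 9.81 = 71417 N.
q = ½ρv² = ½ × 0.413 × 186² = 7144 Pa.
Required CL = L/(qS) = 71417/(7144·30.1) = 0.3321.
CD = 0.0277 + 0.0447 × 0.3321² = 0.03263.
L/D = CL/CD = 0.3321 / 0.03263 = 10.2

L/D = 10.2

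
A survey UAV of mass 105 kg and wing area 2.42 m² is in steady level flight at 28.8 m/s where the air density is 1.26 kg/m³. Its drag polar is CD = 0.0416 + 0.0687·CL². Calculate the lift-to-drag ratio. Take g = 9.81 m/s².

Level flight ⇒ L = W = m·g = 105 × 9.81 = 1030 N.
Dynamic pressure q = 0.5 × 1.26 × 28.8² = 522.5 Pa.
CL = W/(q·S) = 1030 / (522.5 × 2.42) = 0.8145.
CD = 0.0416 + 0.0687 × 0.8145² = 0.08718.
L/D = CL/CD = 0.8145 / 0.08718 = 9.34

L/D = 9.34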